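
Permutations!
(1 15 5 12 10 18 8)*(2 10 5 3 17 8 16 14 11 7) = (1 15 3 17 8)(2 10 18 16 14 11 7)(5 12) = [0, 15, 10, 17, 4, 12, 6, 2, 1, 9, 18, 7, 5, 13, 11, 3, 14, 8, 16]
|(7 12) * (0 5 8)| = |(0 5 8)(7 12)| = 6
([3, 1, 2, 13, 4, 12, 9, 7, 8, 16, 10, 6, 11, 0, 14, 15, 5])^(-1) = (0 13 3)(5 16 9 6 11 12)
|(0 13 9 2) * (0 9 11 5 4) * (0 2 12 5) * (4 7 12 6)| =|(0 13 11)(2 9 6 4)(5 7 12)| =12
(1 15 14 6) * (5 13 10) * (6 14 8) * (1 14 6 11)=[0, 15, 2, 3, 4, 13, 14, 7, 11, 9, 5, 1, 12, 10, 6, 8]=(1 15 8 11)(5 13 10)(6 14)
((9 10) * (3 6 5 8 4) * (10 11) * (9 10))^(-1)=((3 6 5 8 4)(9 11))^(-1)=(3 4 8 5 6)(9 11)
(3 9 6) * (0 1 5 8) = (0 1 5 8)(3 9 6) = [1, 5, 2, 9, 4, 8, 3, 7, 0, 6]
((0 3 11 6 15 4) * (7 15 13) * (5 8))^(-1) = (0 4 15 7 13 6 11 3)(5 8)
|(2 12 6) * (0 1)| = |(0 1)(2 12 6)| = 6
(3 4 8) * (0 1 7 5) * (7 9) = (0 1 9 7 5)(3 4 8) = [1, 9, 2, 4, 8, 0, 6, 5, 3, 7]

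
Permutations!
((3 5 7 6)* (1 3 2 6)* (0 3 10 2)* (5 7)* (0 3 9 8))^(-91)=(0 8 9)(1 7 3 6 2 10)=((0 9 8)(1 10 2 6 3 7))^(-91)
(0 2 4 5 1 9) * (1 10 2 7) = (0 7 1 9)(2 4 5 10) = [7, 9, 4, 3, 5, 10, 6, 1, 8, 0, 2]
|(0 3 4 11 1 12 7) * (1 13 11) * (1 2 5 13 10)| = |(0 3 4 2 5 13 11 10 1 12 7)| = 11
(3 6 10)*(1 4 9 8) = (1 4 9 8)(3 6 10) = [0, 4, 2, 6, 9, 5, 10, 7, 1, 8, 3]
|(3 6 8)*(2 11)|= |(2 11)(3 6 8)|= 6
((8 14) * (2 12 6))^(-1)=((2 12 6)(8 14))^(-1)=(2 6 12)(8 14)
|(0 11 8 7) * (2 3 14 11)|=|(0 2 3 14 11 8 7)|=7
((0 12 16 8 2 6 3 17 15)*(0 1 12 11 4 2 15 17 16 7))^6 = (17)(0 16)(1 2)(3 7)(4 15)(6 12)(8 11)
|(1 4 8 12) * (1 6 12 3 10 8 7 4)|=6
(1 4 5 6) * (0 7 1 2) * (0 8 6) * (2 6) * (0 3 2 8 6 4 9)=(0 7 1 9)(2 6 4 5 3)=[7, 9, 6, 2, 5, 3, 4, 1, 8, 0]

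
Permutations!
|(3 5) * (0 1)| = |(0 1)(3 5)| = 2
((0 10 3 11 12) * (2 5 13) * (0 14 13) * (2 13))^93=(0 14 3 5 12 10 2 11)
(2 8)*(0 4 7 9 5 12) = (0 4 7 9 5 12)(2 8) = [4, 1, 8, 3, 7, 12, 6, 9, 2, 5, 10, 11, 0]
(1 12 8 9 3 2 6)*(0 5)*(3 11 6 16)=(0 5)(1 12 8 9 11 6)(2 16 3)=[5, 12, 16, 2, 4, 0, 1, 7, 9, 11, 10, 6, 8, 13, 14, 15, 3]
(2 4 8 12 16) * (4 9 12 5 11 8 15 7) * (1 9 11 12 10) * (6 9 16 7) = [0, 16, 11, 3, 15, 12, 9, 4, 5, 10, 1, 8, 7, 13, 14, 6, 2] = (1 16 2 11 8 5 12 7 4 15 6 9 10)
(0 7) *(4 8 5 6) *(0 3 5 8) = [7, 1, 2, 5, 0, 6, 4, 3, 8] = (8)(0 7 3 5 6 4)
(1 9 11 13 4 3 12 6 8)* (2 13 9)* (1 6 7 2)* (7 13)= (2 7)(3 12 13 4)(6 8)(9 11)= [0, 1, 7, 12, 3, 5, 8, 2, 6, 11, 10, 9, 13, 4]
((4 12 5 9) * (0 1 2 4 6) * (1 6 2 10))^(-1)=((0 6)(1 10)(2 4 12 5 9))^(-1)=(0 6)(1 10)(2 9 5 12 4)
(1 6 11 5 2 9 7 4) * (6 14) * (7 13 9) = (1 14 6 11 5 2 7 4)(9 13) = [0, 14, 7, 3, 1, 2, 11, 4, 8, 13, 10, 5, 12, 9, 6]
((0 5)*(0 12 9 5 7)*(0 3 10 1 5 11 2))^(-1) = (0 2 11 9 12 5 1 10 3 7)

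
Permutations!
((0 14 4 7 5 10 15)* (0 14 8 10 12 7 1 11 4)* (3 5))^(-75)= (15)(3 5 12 7)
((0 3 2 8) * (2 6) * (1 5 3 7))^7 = (0 8 2 6 3 5 1 7)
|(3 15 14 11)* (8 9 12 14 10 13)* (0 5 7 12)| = |(0 5 7 12 14 11 3 15 10 13 8 9)| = 12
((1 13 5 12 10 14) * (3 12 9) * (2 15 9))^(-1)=(1 14 10 12 3 9 15 2 5 13)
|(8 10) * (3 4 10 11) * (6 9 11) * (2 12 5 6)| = |(2 12 5 6 9 11 3 4 10 8)| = 10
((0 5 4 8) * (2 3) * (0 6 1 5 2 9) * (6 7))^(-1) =(0 9 3 2)(1 6 7 8 4 5)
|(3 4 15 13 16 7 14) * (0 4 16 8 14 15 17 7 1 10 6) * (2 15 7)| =|(0 4 17 2 15 13 8 14 3 16 1 10 6)| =13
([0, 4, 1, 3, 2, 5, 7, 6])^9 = (6 7)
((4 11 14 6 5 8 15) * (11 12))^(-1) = ((4 12 11 14 6 5 8 15))^(-1) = (4 15 8 5 6 14 11 12)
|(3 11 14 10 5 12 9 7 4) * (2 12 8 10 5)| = |(2 12 9 7 4 3 11 14 5 8 10)| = 11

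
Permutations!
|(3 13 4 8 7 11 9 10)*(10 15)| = 9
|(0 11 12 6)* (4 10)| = |(0 11 12 6)(4 10)| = 4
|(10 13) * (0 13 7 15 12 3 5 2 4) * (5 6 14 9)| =13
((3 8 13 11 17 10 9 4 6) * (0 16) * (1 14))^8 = (3 6 4 9 10 17 11 13 8)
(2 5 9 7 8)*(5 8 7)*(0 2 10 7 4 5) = (0 2 8 10 7 4 5 9) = [2, 1, 8, 3, 5, 9, 6, 4, 10, 0, 7]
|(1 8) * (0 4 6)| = |(0 4 6)(1 8)| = 6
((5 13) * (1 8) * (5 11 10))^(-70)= ((1 8)(5 13 11 10))^(-70)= (5 11)(10 13)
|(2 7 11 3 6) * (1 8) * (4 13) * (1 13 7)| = |(1 8 13 4 7 11 3 6 2)| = 9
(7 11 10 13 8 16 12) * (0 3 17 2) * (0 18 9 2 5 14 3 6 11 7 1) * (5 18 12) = (0 6 11 10 13 8 16 5 14 3 17 18 9 2 12 1) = [6, 0, 12, 17, 4, 14, 11, 7, 16, 2, 13, 10, 1, 8, 3, 15, 5, 18, 9]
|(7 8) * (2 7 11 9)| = |(2 7 8 11 9)| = 5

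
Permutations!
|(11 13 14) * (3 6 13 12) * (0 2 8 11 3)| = |(0 2 8 11 12)(3 6 13 14)| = 20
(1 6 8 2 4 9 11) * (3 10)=(1 6 8 2 4 9 11)(3 10)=[0, 6, 4, 10, 9, 5, 8, 7, 2, 11, 3, 1]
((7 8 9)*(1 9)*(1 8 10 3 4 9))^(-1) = (3 10 7 9 4)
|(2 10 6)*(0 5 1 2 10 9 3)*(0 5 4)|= 10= |(0 4)(1 2 9 3 5)(6 10)|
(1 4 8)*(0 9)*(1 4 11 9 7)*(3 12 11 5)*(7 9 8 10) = (0 9)(1 5 3 12 11 8 4 10 7) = [9, 5, 2, 12, 10, 3, 6, 1, 4, 0, 7, 8, 11]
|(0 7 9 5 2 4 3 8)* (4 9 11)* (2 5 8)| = |(0 7 11 4 3 2 9 8)| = 8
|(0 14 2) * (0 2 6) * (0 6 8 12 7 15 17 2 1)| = |(0 14 8 12 7 15 17 2 1)| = 9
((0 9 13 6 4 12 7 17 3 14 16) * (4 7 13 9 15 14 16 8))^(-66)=(0 13)(3 4)(6 15)(7 14)(8 17)(12 16)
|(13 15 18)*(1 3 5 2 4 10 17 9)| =|(1 3 5 2 4 10 17 9)(13 15 18)| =24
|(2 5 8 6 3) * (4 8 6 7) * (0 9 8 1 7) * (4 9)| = |(0 4 1 7 9 8)(2 5 6 3)| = 12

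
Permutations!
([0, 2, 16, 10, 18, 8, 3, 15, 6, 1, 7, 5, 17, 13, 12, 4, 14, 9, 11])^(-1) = (1 9 17 12 14 16 2)(3 6 8 5 11 18 4 15 7 10)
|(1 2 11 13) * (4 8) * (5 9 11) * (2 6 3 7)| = |(1 6 3 7 2 5 9 11 13)(4 8)| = 18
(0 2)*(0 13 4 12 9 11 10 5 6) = (0 2 13 4 12 9 11 10 5 6) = [2, 1, 13, 3, 12, 6, 0, 7, 8, 11, 5, 10, 9, 4]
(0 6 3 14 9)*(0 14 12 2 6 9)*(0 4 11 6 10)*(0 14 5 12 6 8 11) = (0 9 5 12 2 10 14 4)(3 6)(8 11) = [9, 1, 10, 6, 0, 12, 3, 7, 11, 5, 14, 8, 2, 13, 4]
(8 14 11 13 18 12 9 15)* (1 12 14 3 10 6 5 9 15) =[0, 12, 2, 10, 4, 9, 5, 7, 3, 1, 6, 13, 15, 18, 11, 8, 16, 17, 14] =(1 12 15 8 3 10 6 5 9)(11 13 18 14)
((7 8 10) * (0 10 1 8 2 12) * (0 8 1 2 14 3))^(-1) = ((0 10 7 14 3)(2 12 8))^(-1) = (0 3 14 7 10)(2 8 12)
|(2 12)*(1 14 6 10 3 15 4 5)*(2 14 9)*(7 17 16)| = 33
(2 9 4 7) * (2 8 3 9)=[0, 1, 2, 9, 7, 5, 6, 8, 3, 4]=(3 9 4 7 8)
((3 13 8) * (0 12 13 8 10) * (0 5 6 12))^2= ((3 8)(5 6 12 13 10))^2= (5 12 10 6 13)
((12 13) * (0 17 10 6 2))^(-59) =(0 17 10 6 2)(12 13)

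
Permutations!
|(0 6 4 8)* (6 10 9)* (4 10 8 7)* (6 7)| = |(0 8)(4 6 10 9 7)| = 10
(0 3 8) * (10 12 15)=(0 3 8)(10 12 15)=[3, 1, 2, 8, 4, 5, 6, 7, 0, 9, 12, 11, 15, 13, 14, 10]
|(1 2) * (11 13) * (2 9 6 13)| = 6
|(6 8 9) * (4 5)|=|(4 5)(6 8 9)|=6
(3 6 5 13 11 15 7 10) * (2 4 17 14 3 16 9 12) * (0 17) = (0 17 14 3 6 5 13 11 15 7 10 16 9 12 2 4) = [17, 1, 4, 6, 0, 13, 5, 10, 8, 12, 16, 15, 2, 11, 3, 7, 9, 14]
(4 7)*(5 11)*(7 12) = (4 12 7)(5 11) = [0, 1, 2, 3, 12, 11, 6, 4, 8, 9, 10, 5, 7]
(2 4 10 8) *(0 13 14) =(0 13 14)(2 4 10 8) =[13, 1, 4, 3, 10, 5, 6, 7, 2, 9, 8, 11, 12, 14, 0]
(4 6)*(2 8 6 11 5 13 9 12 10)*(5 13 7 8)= (2 5 7 8 6 4 11 13 9 12 10)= [0, 1, 5, 3, 11, 7, 4, 8, 6, 12, 2, 13, 10, 9]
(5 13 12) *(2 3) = (2 3)(5 13 12) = [0, 1, 3, 2, 4, 13, 6, 7, 8, 9, 10, 11, 5, 12]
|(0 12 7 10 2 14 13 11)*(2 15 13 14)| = 7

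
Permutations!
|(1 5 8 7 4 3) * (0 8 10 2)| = |(0 8 7 4 3 1 5 10 2)| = 9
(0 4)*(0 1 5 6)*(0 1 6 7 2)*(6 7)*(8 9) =(0 4 7 2)(1 5 6)(8 9) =[4, 5, 0, 3, 7, 6, 1, 2, 9, 8]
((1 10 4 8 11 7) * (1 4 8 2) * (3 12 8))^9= ((1 10 3 12 8 11 7 4 2))^9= (12)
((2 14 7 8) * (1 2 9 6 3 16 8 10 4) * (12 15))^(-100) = (16)(1 14 10)(2 7 4)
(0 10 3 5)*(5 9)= [10, 1, 2, 9, 4, 0, 6, 7, 8, 5, 3]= (0 10 3 9 5)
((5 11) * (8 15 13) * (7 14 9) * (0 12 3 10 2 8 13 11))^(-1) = ((0 12 3 10 2 8 15 11 5)(7 14 9))^(-1) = (0 5 11 15 8 2 10 3 12)(7 9 14)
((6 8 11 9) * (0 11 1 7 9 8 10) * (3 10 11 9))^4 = ((0 9 6 11 8 1 7 3 10))^4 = (0 8 10 11 3 6 7 9 1)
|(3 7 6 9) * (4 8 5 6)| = 7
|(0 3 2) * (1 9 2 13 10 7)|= |(0 3 13 10 7 1 9 2)|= 8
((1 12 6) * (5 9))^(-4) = (1 6 12)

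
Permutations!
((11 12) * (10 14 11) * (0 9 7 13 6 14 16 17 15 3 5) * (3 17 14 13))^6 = (17)(0 9 7 3 5)(10 16 14 11 12)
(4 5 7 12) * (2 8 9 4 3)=(2 8 9 4 5 7 12 3)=[0, 1, 8, 2, 5, 7, 6, 12, 9, 4, 10, 11, 3]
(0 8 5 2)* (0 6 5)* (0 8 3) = (8)(0 3)(2 6 5) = [3, 1, 6, 0, 4, 2, 5, 7, 8]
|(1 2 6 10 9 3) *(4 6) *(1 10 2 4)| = 12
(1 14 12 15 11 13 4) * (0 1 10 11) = [1, 14, 2, 3, 10, 5, 6, 7, 8, 9, 11, 13, 15, 4, 12, 0] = (0 1 14 12 15)(4 10 11 13)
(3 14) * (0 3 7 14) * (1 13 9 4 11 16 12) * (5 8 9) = (0 3)(1 13 5 8 9 4 11 16 12)(7 14) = [3, 13, 2, 0, 11, 8, 6, 14, 9, 4, 10, 16, 1, 5, 7, 15, 12]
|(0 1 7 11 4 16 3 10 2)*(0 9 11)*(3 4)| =30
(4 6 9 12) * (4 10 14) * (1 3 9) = (1 3 9 12 10 14 4 6) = [0, 3, 2, 9, 6, 5, 1, 7, 8, 12, 14, 11, 10, 13, 4]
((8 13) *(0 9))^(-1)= (0 9)(8 13)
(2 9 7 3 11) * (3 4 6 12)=[0, 1, 9, 11, 6, 5, 12, 4, 8, 7, 10, 2, 3]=(2 9 7 4 6 12 3 11)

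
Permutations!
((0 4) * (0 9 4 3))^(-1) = (0 3)(4 9)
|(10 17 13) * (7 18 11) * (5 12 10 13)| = |(5 12 10 17)(7 18 11)| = 12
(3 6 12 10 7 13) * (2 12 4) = (2 12 10 7 13 3 6 4) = [0, 1, 12, 6, 2, 5, 4, 13, 8, 9, 7, 11, 10, 3]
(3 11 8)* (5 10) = (3 11 8)(5 10) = [0, 1, 2, 11, 4, 10, 6, 7, 3, 9, 5, 8]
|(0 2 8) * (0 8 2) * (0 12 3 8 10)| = 5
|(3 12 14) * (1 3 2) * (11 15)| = |(1 3 12 14 2)(11 15)| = 10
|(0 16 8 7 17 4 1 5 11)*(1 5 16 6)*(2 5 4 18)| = 11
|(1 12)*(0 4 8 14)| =4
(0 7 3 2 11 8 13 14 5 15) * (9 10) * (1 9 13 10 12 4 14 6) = (0 7 3 2 11 8 10 13 6 1 9 12 4 14 5 15) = [7, 9, 11, 2, 14, 15, 1, 3, 10, 12, 13, 8, 4, 6, 5, 0]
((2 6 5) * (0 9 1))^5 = ((0 9 1)(2 6 5))^5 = (0 1 9)(2 5 6)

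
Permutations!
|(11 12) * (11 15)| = 3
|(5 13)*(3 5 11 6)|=|(3 5 13 11 6)|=5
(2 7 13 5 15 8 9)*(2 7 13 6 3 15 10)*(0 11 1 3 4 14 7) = (0 11 1 3 15 8 9)(2 13 5 10)(4 14 7 6) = [11, 3, 13, 15, 14, 10, 4, 6, 9, 0, 2, 1, 12, 5, 7, 8]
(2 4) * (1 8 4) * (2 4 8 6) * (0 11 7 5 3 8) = (0 11 7 5 3 8)(1 6 2) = [11, 6, 1, 8, 4, 3, 2, 5, 0, 9, 10, 7]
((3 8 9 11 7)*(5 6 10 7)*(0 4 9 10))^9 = (0 11)(3 8 10 7)(4 5)(6 9)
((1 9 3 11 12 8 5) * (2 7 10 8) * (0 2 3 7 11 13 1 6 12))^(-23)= ((0 2 11)(1 9 7 10 8 5 6 12 3 13))^(-23)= (0 2 11)(1 12 8 9 3 5 7 13 6 10)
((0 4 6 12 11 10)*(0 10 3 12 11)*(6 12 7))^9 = (12)(3 7 6 11)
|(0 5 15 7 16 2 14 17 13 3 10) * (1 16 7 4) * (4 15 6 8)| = 13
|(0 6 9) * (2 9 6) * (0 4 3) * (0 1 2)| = 5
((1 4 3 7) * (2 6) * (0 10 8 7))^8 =(0 10 8 7 1 4 3) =((0 10 8 7 1 4 3)(2 6))^8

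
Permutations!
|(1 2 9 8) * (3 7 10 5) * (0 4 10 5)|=12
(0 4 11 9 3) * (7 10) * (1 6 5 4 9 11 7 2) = [9, 6, 1, 0, 7, 4, 5, 10, 8, 3, 2, 11] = (11)(0 9 3)(1 6 5 4 7 10 2)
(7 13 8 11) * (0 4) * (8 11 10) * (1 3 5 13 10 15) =(0 4)(1 3 5 13 11 7 10 8 15) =[4, 3, 2, 5, 0, 13, 6, 10, 15, 9, 8, 7, 12, 11, 14, 1]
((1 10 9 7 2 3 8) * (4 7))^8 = ((1 10 9 4 7 2 3 8))^8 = (10)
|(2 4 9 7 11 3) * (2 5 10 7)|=15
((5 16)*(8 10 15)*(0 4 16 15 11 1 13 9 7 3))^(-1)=((0 4 16 5 15 8 10 11 1 13 9 7 3))^(-1)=(0 3 7 9 13 1 11 10 8 15 5 16 4)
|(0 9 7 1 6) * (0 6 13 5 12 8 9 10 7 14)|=10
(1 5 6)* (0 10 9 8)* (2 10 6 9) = (0 6 1 5 9 8)(2 10) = [6, 5, 10, 3, 4, 9, 1, 7, 0, 8, 2]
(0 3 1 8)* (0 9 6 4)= (0 3 1 8 9 6 4)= [3, 8, 2, 1, 0, 5, 4, 7, 9, 6]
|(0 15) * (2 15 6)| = 4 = |(0 6 2 15)|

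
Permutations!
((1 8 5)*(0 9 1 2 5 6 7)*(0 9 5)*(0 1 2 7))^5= (0 1 7 6 2 5 8 9)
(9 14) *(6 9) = (6 9 14) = [0, 1, 2, 3, 4, 5, 9, 7, 8, 14, 10, 11, 12, 13, 6]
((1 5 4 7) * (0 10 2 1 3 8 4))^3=(0 1 10 5 2)(3 7 4 8)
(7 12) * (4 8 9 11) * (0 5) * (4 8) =(0 5)(7 12)(8 9 11) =[5, 1, 2, 3, 4, 0, 6, 12, 9, 11, 10, 8, 7]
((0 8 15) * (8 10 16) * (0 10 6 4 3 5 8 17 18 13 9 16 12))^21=((0 6 4 3 5 8 15 10 12)(9 16 17 18 13))^21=(0 3 15)(4 8 12)(5 10 6)(9 16 17 18 13)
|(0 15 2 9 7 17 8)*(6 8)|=8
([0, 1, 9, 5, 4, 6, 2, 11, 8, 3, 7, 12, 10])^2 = (2 3 6 9 5)(7 12)(10 11)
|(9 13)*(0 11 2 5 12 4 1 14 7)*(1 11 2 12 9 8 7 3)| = 21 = |(0 2 5 9 13 8 7)(1 14 3)(4 11 12)|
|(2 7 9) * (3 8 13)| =3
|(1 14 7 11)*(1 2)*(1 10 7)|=|(1 14)(2 10 7 11)|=4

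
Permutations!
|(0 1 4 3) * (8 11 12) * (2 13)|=12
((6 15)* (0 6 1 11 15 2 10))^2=((0 6 2 10)(1 11 15))^2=(0 2)(1 15 11)(6 10)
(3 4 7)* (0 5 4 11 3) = [5, 1, 2, 11, 7, 4, 6, 0, 8, 9, 10, 3] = (0 5 4 7)(3 11)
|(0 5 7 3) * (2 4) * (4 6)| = 12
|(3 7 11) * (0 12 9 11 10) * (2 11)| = 8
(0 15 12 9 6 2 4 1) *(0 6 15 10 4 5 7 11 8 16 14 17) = [10, 6, 5, 3, 1, 7, 2, 11, 16, 15, 4, 8, 9, 13, 17, 12, 14, 0] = (0 10 4 1 6 2 5 7 11 8 16 14 17)(9 15 12)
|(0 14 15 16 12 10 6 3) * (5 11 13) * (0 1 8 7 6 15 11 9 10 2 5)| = |(0 14 11 13)(1 8 7 6 3)(2 5 9 10 15 16 12)| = 140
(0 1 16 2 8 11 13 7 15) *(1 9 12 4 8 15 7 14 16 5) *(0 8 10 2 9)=[0, 5, 15, 3, 10, 1, 6, 7, 11, 12, 2, 13, 4, 14, 16, 8, 9]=(1 5)(2 15 8 11 13 14 16 9 12 4 10)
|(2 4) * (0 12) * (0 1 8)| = 4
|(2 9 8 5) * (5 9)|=2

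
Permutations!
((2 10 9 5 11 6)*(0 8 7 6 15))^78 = (0 11 9 2 7)(5 10 6 8 15)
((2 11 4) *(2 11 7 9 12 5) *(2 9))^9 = (12)(2 7)(4 11)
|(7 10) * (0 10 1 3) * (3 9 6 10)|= 10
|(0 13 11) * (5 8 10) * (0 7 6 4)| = |(0 13 11 7 6 4)(5 8 10)| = 6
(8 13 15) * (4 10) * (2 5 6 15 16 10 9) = [0, 1, 5, 3, 9, 6, 15, 7, 13, 2, 4, 11, 12, 16, 14, 8, 10] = (2 5 6 15 8 13 16 10 4 9)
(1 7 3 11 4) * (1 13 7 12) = [0, 12, 2, 11, 13, 5, 6, 3, 8, 9, 10, 4, 1, 7] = (1 12)(3 11 4 13 7)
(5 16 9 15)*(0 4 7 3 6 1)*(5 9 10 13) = [4, 0, 2, 6, 7, 16, 1, 3, 8, 15, 13, 11, 12, 5, 14, 9, 10] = (0 4 7 3 6 1)(5 16 10 13)(9 15)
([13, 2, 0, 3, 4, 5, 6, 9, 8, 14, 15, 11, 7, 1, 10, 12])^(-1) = (0 2 1 13)(7 12 15 10 14 9)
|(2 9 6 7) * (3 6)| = 5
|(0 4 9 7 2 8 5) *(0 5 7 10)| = 12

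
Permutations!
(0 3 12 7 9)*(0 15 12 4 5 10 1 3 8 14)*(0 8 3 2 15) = (0 3 4 5 10 1 2 15 12 7 9)(8 14) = [3, 2, 15, 4, 5, 10, 6, 9, 14, 0, 1, 11, 7, 13, 8, 12]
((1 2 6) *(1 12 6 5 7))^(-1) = (1 7 5 2)(6 12)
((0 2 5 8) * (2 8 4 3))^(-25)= ((0 8)(2 5 4 3))^(-25)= (0 8)(2 3 4 5)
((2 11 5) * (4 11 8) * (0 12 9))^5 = (0 9 12)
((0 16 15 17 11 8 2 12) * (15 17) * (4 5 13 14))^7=(17)(4 14 13 5)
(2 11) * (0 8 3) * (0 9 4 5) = [8, 1, 11, 9, 5, 0, 6, 7, 3, 4, 10, 2] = (0 8 3 9 4 5)(2 11)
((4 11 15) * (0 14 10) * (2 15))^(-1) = ((0 14 10)(2 15 4 11))^(-1) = (0 10 14)(2 11 4 15)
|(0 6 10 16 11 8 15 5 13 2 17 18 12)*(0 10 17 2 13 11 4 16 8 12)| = |(0 6 17 18)(4 16)(5 11 12 10 8 15)| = 12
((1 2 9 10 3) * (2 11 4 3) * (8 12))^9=((1 11 4 3)(2 9 10)(8 12))^9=(1 11 4 3)(8 12)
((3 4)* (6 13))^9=((3 4)(6 13))^9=(3 4)(6 13)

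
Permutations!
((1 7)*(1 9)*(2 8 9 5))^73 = ((1 7 5 2 8 9))^73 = (1 7 5 2 8 9)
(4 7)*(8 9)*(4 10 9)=(4 7 10 9 8)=[0, 1, 2, 3, 7, 5, 6, 10, 4, 8, 9]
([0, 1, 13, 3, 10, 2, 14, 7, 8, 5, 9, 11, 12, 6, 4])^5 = (2 10 6 5 4 13 9 14)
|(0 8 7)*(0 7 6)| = |(0 8 6)| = 3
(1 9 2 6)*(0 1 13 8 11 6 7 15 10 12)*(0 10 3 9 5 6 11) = [1, 5, 7, 9, 4, 6, 13, 15, 0, 2, 12, 11, 10, 8, 14, 3] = (0 1 5 6 13 8)(2 7 15 3 9)(10 12)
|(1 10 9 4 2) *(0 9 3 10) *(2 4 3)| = 6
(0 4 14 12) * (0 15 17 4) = [0, 1, 2, 3, 14, 5, 6, 7, 8, 9, 10, 11, 15, 13, 12, 17, 16, 4] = (4 14 12 15 17)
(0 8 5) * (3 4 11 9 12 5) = (0 8 3 4 11 9 12 5) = [8, 1, 2, 4, 11, 0, 6, 7, 3, 12, 10, 9, 5]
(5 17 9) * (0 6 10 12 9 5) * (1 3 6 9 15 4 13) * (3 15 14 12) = (0 9)(1 15 4 13)(3 6 10)(5 17)(12 14) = [9, 15, 2, 6, 13, 17, 10, 7, 8, 0, 3, 11, 14, 1, 12, 4, 16, 5]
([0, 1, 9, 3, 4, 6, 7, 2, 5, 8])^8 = [0, 1, 8, 3, 4, 7, 2, 9, 6, 5]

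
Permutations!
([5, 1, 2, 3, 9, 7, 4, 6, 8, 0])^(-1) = [9, 1, 2, 3, 6, 0, 7, 5, 8, 4]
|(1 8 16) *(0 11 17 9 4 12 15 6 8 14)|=12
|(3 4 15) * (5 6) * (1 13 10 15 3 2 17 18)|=|(1 13 10 15 2 17 18)(3 4)(5 6)|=14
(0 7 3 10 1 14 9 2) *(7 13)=(0 13 7 3 10 1 14 9 2)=[13, 14, 0, 10, 4, 5, 6, 3, 8, 2, 1, 11, 12, 7, 9]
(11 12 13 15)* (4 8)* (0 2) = [2, 1, 0, 3, 8, 5, 6, 7, 4, 9, 10, 12, 13, 15, 14, 11] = (0 2)(4 8)(11 12 13 15)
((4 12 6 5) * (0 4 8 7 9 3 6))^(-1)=((0 4 12)(3 6 5 8 7 9))^(-1)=(0 12 4)(3 9 7 8 5 6)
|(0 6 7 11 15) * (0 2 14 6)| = 6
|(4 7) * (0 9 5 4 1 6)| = |(0 9 5 4 7 1 6)| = 7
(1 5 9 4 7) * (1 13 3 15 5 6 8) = (1 6 8)(3 15 5 9 4 7 13) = [0, 6, 2, 15, 7, 9, 8, 13, 1, 4, 10, 11, 12, 3, 14, 5]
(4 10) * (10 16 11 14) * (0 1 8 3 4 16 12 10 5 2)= (0 1 8 3 4 12 10 16 11 14 5 2)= [1, 8, 0, 4, 12, 2, 6, 7, 3, 9, 16, 14, 10, 13, 5, 15, 11]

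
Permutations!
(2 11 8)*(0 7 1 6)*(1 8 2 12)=(0 7 8 12 1 6)(2 11)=[7, 6, 11, 3, 4, 5, 0, 8, 12, 9, 10, 2, 1]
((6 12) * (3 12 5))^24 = (12)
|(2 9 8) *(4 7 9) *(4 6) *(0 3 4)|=8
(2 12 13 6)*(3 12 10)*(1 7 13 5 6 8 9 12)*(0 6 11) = (0 6 2 10 3 1 7 13 8 9 12 5 11) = [6, 7, 10, 1, 4, 11, 2, 13, 9, 12, 3, 0, 5, 8]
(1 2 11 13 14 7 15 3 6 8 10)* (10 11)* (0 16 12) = [16, 2, 10, 6, 4, 5, 8, 15, 11, 9, 1, 13, 0, 14, 7, 3, 12] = (0 16 12)(1 2 10)(3 6 8 11 13 14 7 15)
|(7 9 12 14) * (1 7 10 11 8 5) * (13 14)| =10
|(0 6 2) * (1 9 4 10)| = 12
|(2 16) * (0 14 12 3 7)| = 10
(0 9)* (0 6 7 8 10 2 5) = (0 9 6 7 8 10 2 5) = [9, 1, 5, 3, 4, 0, 7, 8, 10, 6, 2]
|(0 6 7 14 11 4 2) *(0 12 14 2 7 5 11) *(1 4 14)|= 5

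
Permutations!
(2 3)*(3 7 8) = (2 7 8 3) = [0, 1, 7, 2, 4, 5, 6, 8, 3]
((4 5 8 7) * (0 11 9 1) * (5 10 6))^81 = (0 11 9 1)(4 5)(6 7)(8 10)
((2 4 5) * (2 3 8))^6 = ((2 4 5 3 8))^6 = (2 4 5 3 8)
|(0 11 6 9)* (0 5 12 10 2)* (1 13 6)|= 10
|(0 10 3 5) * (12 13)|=|(0 10 3 5)(12 13)|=4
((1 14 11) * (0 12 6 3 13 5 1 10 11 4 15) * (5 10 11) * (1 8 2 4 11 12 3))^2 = (0 13 5 2 15 3 10 8 4)(1 11 6 14 12)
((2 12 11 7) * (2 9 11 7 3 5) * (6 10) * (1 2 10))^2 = (1 12 9 3 10)(2 7 11 5 6)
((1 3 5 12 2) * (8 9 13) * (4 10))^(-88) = (1 5 2 3 12)(8 13 9)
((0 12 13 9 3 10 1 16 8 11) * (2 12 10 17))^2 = (0 1 8)(2 13 3)(9 17 12)(10 16 11)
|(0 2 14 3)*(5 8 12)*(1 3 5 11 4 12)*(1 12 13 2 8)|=11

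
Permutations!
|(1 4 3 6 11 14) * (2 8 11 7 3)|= 6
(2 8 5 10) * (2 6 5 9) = (2 8 9)(5 10 6) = [0, 1, 8, 3, 4, 10, 5, 7, 9, 2, 6]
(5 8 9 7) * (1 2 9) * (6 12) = (1 2 9 7 5 8)(6 12) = [0, 2, 9, 3, 4, 8, 12, 5, 1, 7, 10, 11, 6]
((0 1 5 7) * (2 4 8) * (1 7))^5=((0 7)(1 5)(2 4 8))^5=(0 7)(1 5)(2 8 4)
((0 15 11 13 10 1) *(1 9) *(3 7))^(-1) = ((0 15 11 13 10 9 1)(3 7))^(-1) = (0 1 9 10 13 11 15)(3 7)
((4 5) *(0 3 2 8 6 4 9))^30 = ((0 3 2 8 6 4 5 9))^30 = (0 5 6 2)(3 9 4 8)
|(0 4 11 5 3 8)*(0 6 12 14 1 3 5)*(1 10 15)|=24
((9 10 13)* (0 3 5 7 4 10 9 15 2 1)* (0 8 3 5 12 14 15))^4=((0 5 7 4 10 13)(1 8 3 12 14 15 2))^4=(0 10 7)(1 14 8 15 3 2 12)(4 5 13)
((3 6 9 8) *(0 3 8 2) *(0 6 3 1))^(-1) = ((0 1)(2 6 9))^(-1) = (0 1)(2 9 6)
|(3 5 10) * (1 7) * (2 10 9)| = |(1 7)(2 10 3 5 9)| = 10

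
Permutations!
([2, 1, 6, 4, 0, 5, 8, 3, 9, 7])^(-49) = [4, 1, 0, 7, 3, 5, 2, 9, 6, 8]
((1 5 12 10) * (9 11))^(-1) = ((1 5 12 10)(9 11))^(-1) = (1 10 12 5)(9 11)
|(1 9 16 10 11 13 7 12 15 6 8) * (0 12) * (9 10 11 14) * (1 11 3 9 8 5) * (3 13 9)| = |(0 12 15 6 5 1 10 14 8 11 9 16 13 7)| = 14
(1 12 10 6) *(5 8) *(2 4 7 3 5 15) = (1 12 10 6)(2 4 7 3 5 8 15) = [0, 12, 4, 5, 7, 8, 1, 3, 15, 9, 6, 11, 10, 13, 14, 2]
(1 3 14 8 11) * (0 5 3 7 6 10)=(0 5 3 14 8 11 1 7 6 10)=[5, 7, 2, 14, 4, 3, 10, 6, 11, 9, 0, 1, 12, 13, 8]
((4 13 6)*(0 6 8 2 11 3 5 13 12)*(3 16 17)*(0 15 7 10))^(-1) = ((0 6 4 12 15 7 10)(2 11 16 17 3 5 13 8))^(-1) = (0 10 7 15 12 4 6)(2 8 13 5 3 17 16 11)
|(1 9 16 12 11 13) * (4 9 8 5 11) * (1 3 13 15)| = 20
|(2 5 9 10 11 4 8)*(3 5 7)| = |(2 7 3 5 9 10 11 4 8)| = 9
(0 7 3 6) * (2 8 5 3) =[7, 1, 8, 6, 4, 3, 0, 2, 5] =(0 7 2 8 5 3 6)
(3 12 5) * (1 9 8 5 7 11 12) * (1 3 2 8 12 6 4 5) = (1 9 12 7 11 6 4 5 2 8) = [0, 9, 8, 3, 5, 2, 4, 11, 1, 12, 10, 6, 7]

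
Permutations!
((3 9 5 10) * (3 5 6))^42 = (10) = ((3 9 6)(5 10))^42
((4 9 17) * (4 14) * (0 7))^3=(0 7)(4 14 17 9)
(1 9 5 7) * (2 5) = [0, 9, 5, 3, 4, 7, 6, 1, 8, 2] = (1 9 2 5 7)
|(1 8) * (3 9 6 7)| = 4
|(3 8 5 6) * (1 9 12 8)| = |(1 9 12 8 5 6 3)| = 7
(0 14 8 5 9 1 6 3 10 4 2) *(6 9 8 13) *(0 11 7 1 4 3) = (0 14 13 6)(1 9 4 2 11 7)(3 10)(5 8) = [14, 9, 11, 10, 2, 8, 0, 1, 5, 4, 3, 7, 12, 6, 13]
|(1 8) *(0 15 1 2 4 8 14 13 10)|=6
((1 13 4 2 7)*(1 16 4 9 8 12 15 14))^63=((1 13 9 8 12 15 14)(2 7 16 4))^63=(2 4 16 7)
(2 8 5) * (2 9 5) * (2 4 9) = (2 8 4 9 5) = [0, 1, 8, 3, 9, 2, 6, 7, 4, 5]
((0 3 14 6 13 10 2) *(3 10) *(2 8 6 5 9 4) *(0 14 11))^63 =(2 9 14 4 5)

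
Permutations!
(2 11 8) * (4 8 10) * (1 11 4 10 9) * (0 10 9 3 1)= (0 10 9)(1 11 3)(2 4 8)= [10, 11, 4, 1, 8, 5, 6, 7, 2, 0, 9, 3]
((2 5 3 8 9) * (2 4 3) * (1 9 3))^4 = ((1 9 4)(2 5)(3 8))^4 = (1 9 4)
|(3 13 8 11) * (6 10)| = |(3 13 8 11)(6 10)| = 4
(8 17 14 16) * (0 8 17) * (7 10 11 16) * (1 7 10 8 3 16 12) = (0 3 16 17 14 10 11 12 1 7 8) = [3, 7, 2, 16, 4, 5, 6, 8, 0, 9, 11, 12, 1, 13, 10, 15, 17, 14]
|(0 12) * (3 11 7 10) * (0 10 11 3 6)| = 4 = |(0 12 10 6)(7 11)|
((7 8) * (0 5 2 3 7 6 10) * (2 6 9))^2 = ((0 5 6 10)(2 3 7 8 9))^2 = (0 6)(2 7 9 3 8)(5 10)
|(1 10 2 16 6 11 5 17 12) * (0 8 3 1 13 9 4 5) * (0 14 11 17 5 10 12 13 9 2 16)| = 26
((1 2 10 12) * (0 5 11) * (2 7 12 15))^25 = (0 5 11)(1 7 12)(2 10 15)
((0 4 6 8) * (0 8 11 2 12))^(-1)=(0 12 2 11 6 4)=((0 4 6 11 2 12))^(-1)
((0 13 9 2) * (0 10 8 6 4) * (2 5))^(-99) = ((0 13 9 5 2 10 8 6 4))^(-99) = (13)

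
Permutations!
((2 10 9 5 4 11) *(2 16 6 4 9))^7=(2 10)(4 6 16 11)(5 9)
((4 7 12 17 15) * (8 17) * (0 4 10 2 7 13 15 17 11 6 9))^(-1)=((17)(0 4 13 15 10 2 7 12 8 11 6 9))^(-1)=(17)(0 9 6 11 8 12 7 2 10 15 13 4)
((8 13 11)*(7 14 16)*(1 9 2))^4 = ((1 9 2)(7 14 16)(8 13 11))^4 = (1 9 2)(7 14 16)(8 13 11)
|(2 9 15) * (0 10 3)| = |(0 10 3)(2 9 15)| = 3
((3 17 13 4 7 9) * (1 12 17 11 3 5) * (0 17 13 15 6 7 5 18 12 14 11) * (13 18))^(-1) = (0 3 11 14 1 5 4 13 9 7 6 15 17)(12 18)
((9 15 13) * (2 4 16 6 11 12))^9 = ((2 4 16 6 11 12)(9 15 13))^9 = (2 6)(4 11)(12 16)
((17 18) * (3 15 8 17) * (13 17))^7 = (3 15 8 13 17 18)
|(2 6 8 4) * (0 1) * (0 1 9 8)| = |(0 9 8 4 2 6)| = 6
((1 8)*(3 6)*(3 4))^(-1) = ((1 8)(3 6 4))^(-1) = (1 8)(3 4 6)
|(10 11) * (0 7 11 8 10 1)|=4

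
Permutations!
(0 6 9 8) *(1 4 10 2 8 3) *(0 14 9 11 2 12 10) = (0 6 11 2 8 14 9 3 1 4)(10 12) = [6, 4, 8, 1, 0, 5, 11, 7, 14, 3, 12, 2, 10, 13, 9]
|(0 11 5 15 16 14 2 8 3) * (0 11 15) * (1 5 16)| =12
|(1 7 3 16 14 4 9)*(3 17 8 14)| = 14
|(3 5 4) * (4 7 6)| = |(3 5 7 6 4)| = 5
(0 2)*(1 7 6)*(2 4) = (0 4 2)(1 7 6) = [4, 7, 0, 3, 2, 5, 1, 6]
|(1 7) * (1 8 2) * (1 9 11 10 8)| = 10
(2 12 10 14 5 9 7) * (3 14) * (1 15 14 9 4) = (1 15 14 5 4)(2 12 10 3 9 7) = [0, 15, 12, 9, 1, 4, 6, 2, 8, 7, 3, 11, 10, 13, 5, 14]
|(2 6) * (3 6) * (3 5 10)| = 5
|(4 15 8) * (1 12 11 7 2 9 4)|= 9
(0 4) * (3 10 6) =(0 4)(3 10 6) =[4, 1, 2, 10, 0, 5, 3, 7, 8, 9, 6]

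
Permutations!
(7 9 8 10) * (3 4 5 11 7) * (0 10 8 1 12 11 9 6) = (0 10 3 4 5 9 1 12 11 7 6) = [10, 12, 2, 4, 5, 9, 0, 6, 8, 1, 3, 7, 11]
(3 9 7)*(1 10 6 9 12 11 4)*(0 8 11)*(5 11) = (0 8 5 11 4 1 10 6 9 7 3 12) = [8, 10, 2, 12, 1, 11, 9, 3, 5, 7, 6, 4, 0]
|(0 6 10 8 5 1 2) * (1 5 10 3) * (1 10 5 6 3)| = 8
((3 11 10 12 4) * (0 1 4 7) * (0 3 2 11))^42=(0 12 2)(1 7 11)(3 10 4)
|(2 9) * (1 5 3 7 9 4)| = 7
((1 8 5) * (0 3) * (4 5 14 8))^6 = (14)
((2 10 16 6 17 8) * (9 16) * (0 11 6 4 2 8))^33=(0 11 6 17)(2 16 10 4 9)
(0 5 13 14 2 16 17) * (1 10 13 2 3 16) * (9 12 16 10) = (0 5 2 1 9 12 16 17)(3 10 13 14) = [5, 9, 1, 10, 4, 2, 6, 7, 8, 12, 13, 11, 16, 14, 3, 15, 17, 0]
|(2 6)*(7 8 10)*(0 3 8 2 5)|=8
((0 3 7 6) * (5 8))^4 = ((0 3 7 6)(5 8))^4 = (8)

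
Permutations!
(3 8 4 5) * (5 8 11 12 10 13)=[0, 1, 2, 11, 8, 3, 6, 7, 4, 9, 13, 12, 10, 5]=(3 11 12 10 13 5)(4 8)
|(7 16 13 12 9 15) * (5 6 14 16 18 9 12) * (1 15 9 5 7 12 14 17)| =11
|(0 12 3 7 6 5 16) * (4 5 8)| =9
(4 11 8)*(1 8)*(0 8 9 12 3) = (0 8 4 11 1 9 12 3) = [8, 9, 2, 0, 11, 5, 6, 7, 4, 12, 10, 1, 3]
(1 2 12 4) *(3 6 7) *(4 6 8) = [0, 2, 12, 8, 1, 5, 7, 3, 4, 9, 10, 11, 6] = (1 2 12 6 7 3 8 4)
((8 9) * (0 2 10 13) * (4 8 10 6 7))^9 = ((0 2 6 7 4 8 9 10 13))^9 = (13)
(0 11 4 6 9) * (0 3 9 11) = (3 9)(4 6 11) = [0, 1, 2, 9, 6, 5, 11, 7, 8, 3, 10, 4]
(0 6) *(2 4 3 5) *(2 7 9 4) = (0 6)(3 5 7 9 4) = [6, 1, 2, 5, 3, 7, 0, 9, 8, 4]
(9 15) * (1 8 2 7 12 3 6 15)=(1 8 2 7 12 3 6 15 9)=[0, 8, 7, 6, 4, 5, 15, 12, 2, 1, 10, 11, 3, 13, 14, 9]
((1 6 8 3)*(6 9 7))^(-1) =(1 3 8 6 7 9)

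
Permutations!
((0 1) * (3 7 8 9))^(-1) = ((0 1)(3 7 8 9))^(-1) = (0 1)(3 9 8 7)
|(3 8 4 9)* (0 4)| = 5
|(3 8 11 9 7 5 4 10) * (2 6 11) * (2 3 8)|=|(2 6 11 9 7 5 4 10 8 3)|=10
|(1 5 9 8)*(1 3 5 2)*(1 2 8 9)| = 4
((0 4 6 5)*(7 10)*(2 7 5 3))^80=(10)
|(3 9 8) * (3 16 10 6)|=|(3 9 8 16 10 6)|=6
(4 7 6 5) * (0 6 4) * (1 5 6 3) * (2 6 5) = [3, 2, 6, 1, 7, 0, 5, 4] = (0 3 1 2 6 5)(4 7)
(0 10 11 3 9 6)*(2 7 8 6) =(0 10 11 3 9 2 7 8 6) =[10, 1, 7, 9, 4, 5, 0, 8, 6, 2, 11, 3]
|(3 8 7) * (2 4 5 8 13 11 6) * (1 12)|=18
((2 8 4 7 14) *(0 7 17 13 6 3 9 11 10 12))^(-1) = (0 12 10 11 9 3 6 13 17 4 8 2 14 7)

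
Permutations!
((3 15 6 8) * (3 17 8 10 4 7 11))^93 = (3 6 4 11 15 10 7)(8 17)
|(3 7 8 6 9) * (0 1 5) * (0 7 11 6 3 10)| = 10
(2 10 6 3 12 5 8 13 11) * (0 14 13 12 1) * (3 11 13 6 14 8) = (0 8 12 5 3 1)(2 10 14 6 11) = [8, 0, 10, 1, 4, 3, 11, 7, 12, 9, 14, 2, 5, 13, 6]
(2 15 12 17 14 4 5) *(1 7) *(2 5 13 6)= (1 7)(2 15 12 17 14 4 13 6)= [0, 7, 15, 3, 13, 5, 2, 1, 8, 9, 10, 11, 17, 6, 4, 12, 16, 14]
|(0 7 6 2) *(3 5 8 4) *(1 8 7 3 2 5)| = 6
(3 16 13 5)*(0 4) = (0 4)(3 16 13 5) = [4, 1, 2, 16, 0, 3, 6, 7, 8, 9, 10, 11, 12, 5, 14, 15, 13]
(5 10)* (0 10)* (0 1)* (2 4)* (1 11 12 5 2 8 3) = [10, 0, 4, 1, 8, 11, 6, 7, 3, 9, 2, 12, 5] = (0 10 2 4 8 3 1)(5 11 12)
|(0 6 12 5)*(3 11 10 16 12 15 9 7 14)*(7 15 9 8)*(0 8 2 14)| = |(0 6 9 15 2 14 3 11 10 16 12 5 8 7)| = 14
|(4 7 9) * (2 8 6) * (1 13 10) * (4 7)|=6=|(1 13 10)(2 8 6)(7 9)|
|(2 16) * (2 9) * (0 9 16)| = |(16)(0 9 2)| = 3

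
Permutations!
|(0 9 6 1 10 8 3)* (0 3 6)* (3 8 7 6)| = 4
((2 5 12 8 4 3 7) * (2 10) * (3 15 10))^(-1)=(2 10 15 4 8 12 5)(3 7)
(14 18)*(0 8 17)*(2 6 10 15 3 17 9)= (0 8 9 2 6 10 15 3 17)(14 18)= [8, 1, 6, 17, 4, 5, 10, 7, 9, 2, 15, 11, 12, 13, 18, 3, 16, 0, 14]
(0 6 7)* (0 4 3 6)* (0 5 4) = (0 5 4 3 6 7) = [5, 1, 2, 6, 3, 4, 7, 0]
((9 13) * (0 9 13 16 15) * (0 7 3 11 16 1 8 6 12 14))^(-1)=((0 9 1 8 6 12 14)(3 11 16 15 7))^(-1)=(0 14 12 6 8 1 9)(3 7 15 16 11)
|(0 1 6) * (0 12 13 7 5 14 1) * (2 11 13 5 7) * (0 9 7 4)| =60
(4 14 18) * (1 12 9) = (1 12 9)(4 14 18) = [0, 12, 2, 3, 14, 5, 6, 7, 8, 1, 10, 11, 9, 13, 18, 15, 16, 17, 4]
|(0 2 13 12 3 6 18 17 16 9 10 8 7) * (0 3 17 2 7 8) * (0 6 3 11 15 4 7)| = 36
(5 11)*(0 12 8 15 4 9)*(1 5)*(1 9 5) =(0 12 8 15 4 5 11 9) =[12, 1, 2, 3, 5, 11, 6, 7, 15, 0, 10, 9, 8, 13, 14, 4]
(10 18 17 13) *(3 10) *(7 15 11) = [0, 1, 2, 10, 4, 5, 6, 15, 8, 9, 18, 7, 12, 3, 14, 11, 16, 13, 17] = (3 10 18 17 13)(7 15 11)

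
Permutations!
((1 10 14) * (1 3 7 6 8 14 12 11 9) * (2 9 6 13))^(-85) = ((1 10 12 11 6 8 14 3 7 13 2 9))^(-85) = (1 9 2 13 7 3 14 8 6 11 12 10)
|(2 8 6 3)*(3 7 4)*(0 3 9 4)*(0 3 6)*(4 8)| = |(0 6 7 3 2 4 9 8)| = 8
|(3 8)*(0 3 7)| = |(0 3 8 7)| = 4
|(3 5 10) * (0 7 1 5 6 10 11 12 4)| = 21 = |(0 7 1 5 11 12 4)(3 6 10)|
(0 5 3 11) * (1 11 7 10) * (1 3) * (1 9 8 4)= (0 5 9 8 4 1 11)(3 7 10)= [5, 11, 2, 7, 1, 9, 6, 10, 4, 8, 3, 0]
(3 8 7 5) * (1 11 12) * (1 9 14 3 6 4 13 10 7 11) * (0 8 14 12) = (0 8 11)(3 14)(4 13 10 7 5 6)(9 12) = [8, 1, 2, 14, 13, 6, 4, 5, 11, 12, 7, 0, 9, 10, 3]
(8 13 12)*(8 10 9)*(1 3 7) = (1 3 7)(8 13 12 10 9) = [0, 3, 2, 7, 4, 5, 6, 1, 13, 8, 9, 11, 10, 12]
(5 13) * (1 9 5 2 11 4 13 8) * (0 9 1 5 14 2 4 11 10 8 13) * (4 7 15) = [9, 1, 10, 3, 0, 13, 6, 15, 5, 14, 8, 11, 12, 7, 2, 4] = (0 9 14 2 10 8 5 13 7 15 4)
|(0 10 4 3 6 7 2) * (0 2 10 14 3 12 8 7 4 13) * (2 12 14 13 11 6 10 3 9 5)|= |(0 13)(2 12 8 7 3 10 11 6 4 14 9 5)|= 12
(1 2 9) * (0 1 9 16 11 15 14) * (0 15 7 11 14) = (0 1 2 16 14 15)(7 11) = [1, 2, 16, 3, 4, 5, 6, 11, 8, 9, 10, 7, 12, 13, 15, 0, 14]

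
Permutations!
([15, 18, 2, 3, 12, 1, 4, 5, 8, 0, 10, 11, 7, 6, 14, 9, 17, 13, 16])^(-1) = [9, 5, 2, 3, 6, 7, 13, 12, 8, 15, 10, 11, 4, 17, 14, 0, 18, 16, 1]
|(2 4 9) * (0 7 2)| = 5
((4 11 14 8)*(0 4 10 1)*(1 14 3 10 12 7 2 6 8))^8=(0 4 11 3 10 14 1)(2 12 6 7 8)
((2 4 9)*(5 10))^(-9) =(5 10)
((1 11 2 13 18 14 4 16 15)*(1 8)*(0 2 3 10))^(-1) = (0 10 3 11 1 8 15 16 4 14 18 13 2)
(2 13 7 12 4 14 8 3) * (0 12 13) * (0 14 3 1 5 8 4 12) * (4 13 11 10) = (1 5 8)(2 14 13 7 11 10 4 3) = [0, 5, 14, 2, 3, 8, 6, 11, 1, 9, 4, 10, 12, 7, 13]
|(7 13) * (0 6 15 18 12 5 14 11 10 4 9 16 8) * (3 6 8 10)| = 8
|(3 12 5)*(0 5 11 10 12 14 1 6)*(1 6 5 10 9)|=10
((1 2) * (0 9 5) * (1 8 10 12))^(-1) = ((0 9 5)(1 2 8 10 12))^(-1) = (0 5 9)(1 12 10 8 2)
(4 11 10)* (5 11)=(4 5 11 10)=[0, 1, 2, 3, 5, 11, 6, 7, 8, 9, 4, 10]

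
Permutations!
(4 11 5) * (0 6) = (0 6)(4 11 5) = [6, 1, 2, 3, 11, 4, 0, 7, 8, 9, 10, 5]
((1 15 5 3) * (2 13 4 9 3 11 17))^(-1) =((1 15 5 11 17 2 13 4 9 3))^(-1) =(1 3 9 4 13 2 17 11 5 15)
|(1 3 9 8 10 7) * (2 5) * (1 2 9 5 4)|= |(1 3 5 9 8 10 7 2 4)|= 9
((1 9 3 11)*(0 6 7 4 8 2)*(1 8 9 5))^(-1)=(0 2 8 11 3 9 4 7 6)(1 5)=((0 6 7 4 9 3 11 8 2)(1 5))^(-1)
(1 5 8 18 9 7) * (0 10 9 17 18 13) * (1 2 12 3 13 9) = (0 10 1 5 8 9 7 2 12 3 13)(17 18) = [10, 5, 12, 13, 4, 8, 6, 2, 9, 7, 1, 11, 3, 0, 14, 15, 16, 18, 17]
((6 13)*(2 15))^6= (15)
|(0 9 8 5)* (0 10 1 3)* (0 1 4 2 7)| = 8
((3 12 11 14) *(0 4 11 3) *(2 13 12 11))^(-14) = ((0 4 2 13 12 3 11 14))^(-14) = (0 2 12 11)(3 14 4 13)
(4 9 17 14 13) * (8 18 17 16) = (4 9 16 8 18 17 14 13) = [0, 1, 2, 3, 9, 5, 6, 7, 18, 16, 10, 11, 12, 4, 13, 15, 8, 14, 17]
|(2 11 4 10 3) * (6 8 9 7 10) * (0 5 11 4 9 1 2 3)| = |(0 5 11 9 7 10)(1 2 4 6 8)| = 30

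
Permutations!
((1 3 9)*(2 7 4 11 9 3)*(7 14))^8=((1 2 14 7 4 11 9))^8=(1 2 14 7 4 11 9)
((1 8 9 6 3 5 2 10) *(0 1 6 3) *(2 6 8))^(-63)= ((0 1 2 10 8 9 3 5 6))^(-63)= (10)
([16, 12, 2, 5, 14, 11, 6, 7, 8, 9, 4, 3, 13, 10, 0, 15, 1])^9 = (0 16 1 12 13 10 4 14)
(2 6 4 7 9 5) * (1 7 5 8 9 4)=(1 7 4 5 2 6)(8 9)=[0, 7, 6, 3, 5, 2, 1, 4, 9, 8]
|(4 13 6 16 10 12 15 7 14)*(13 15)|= 20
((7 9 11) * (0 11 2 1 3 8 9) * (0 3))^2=(0 7 8 2)(1 11 3 9)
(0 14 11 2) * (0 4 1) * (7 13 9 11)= (0 14 7 13 9 11 2 4 1)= [14, 0, 4, 3, 1, 5, 6, 13, 8, 11, 10, 2, 12, 9, 7]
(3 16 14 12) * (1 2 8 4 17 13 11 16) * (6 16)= (1 2 8 4 17 13 11 6 16 14 12 3)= [0, 2, 8, 1, 17, 5, 16, 7, 4, 9, 10, 6, 3, 11, 12, 15, 14, 13]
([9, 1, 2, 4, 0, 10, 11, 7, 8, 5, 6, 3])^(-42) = (0 3 6 5)(4 11 10 9)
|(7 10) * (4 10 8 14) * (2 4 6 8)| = 12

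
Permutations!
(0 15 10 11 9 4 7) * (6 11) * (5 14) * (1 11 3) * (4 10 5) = (0 15 5 14 4 7)(1 11 9 10 6 3) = [15, 11, 2, 1, 7, 14, 3, 0, 8, 10, 6, 9, 12, 13, 4, 5]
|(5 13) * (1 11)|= 2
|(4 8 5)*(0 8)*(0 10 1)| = |(0 8 5 4 10 1)| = 6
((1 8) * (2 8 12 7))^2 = (1 7 8 12 2)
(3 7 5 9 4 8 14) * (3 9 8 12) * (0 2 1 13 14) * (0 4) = (0 2 1 13 14 9)(3 7 5 8 4 12) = [2, 13, 1, 7, 12, 8, 6, 5, 4, 0, 10, 11, 3, 14, 9]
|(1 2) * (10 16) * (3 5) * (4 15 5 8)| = |(1 2)(3 8 4 15 5)(10 16)| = 10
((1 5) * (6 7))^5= (1 5)(6 7)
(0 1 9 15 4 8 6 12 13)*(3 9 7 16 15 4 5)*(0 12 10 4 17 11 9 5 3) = (0 1 7 16 15 3 5)(4 8 6 10)(9 17 11)(12 13) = [1, 7, 2, 5, 8, 0, 10, 16, 6, 17, 4, 9, 13, 12, 14, 3, 15, 11]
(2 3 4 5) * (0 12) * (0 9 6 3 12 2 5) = [2, 1, 12, 4, 0, 5, 3, 7, 8, 6, 10, 11, 9] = (0 2 12 9 6 3 4)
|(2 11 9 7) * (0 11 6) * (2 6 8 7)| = |(0 11 9 2 8 7 6)| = 7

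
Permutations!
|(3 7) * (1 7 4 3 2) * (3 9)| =3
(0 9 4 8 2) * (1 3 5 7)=(0 9 4 8 2)(1 3 5 7)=[9, 3, 0, 5, 8, 7, 6, 1, 2, 4]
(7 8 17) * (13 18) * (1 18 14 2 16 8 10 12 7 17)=(1 18 13 14 2 16 8)(7 10 12)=[0, 18, 16, 3, 4, 5, 6, 10, 1, 9, 12, 11, 7, 14, 2, 15, 8, 17, 13]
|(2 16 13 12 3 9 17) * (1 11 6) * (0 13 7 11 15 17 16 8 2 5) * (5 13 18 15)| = 14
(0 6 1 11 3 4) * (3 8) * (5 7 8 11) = (11)(0 6 1 5 7 8 3 4) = [6, 5, 2, 4, 0, 7, 1, 8, 3, 9, 10, 11]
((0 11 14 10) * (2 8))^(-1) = ((0 11 14 10)(2 8))^(-1) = (0 10 14 11)(2 8)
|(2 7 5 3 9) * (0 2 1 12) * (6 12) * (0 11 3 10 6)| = |(0 2 7 5 10 6 12 11 3 9 1)| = 11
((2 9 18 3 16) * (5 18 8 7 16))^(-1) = (2 16 7 8 9)(3 18 5)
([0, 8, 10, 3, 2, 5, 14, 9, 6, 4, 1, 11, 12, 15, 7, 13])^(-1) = [0, 10, 4, 3, 9, 5, 8, 14, 1, 7, 2, 11, 12, 15, 6, 13]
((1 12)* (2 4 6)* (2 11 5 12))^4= (1 11 2 5 4 12 6)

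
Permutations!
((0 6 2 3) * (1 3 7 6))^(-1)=(0 3 1)(2 6 7)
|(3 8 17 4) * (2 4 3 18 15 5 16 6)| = 21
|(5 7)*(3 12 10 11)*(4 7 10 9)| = 8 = |(3 12 9 4 7 5 10 11)|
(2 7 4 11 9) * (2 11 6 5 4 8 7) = (4 6 5)(7 8)(9 11) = [0, 1, 2, 3, 6, 4, 5, 8, 7, 11, 10, 9]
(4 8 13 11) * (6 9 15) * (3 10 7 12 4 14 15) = (3 10 7 12 4 8 13 11 14 15 6 9) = [0, 1, 2, 10, 8, 5, 9, 12, 13, 3, 7, 14, 4, 11, 15, 6]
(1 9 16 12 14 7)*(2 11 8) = [0, 9, 11, 3, 4, 5, 6, 1, 2, 16, 10, 8, 14, 13, 7, 15, 12] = (1 9 16 12 14 7)(2 11 8)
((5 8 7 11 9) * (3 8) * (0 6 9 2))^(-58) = ((0 6 9 5 3 8 7 11 2))^(-58) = (0 8 6 7 9 11 5 2 3)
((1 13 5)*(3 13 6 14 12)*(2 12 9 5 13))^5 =((1 6 14 9 5)(2 12 3))^5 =(14)(2 3 12)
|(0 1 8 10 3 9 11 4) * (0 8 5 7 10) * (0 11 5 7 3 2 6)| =|(0 1 7 10 2 6)(3 9 5)(4 8 11)| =6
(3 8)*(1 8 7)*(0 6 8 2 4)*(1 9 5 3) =[6, 2, 4, 7, 0, 3, 8, 9, 1, 5] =(0 6 8 1 2 4)(3 7 9 5)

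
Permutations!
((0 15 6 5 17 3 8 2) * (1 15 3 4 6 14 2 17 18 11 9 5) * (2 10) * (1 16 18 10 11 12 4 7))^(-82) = (0 9 1 3 5 15 8 10 14 17 2 11 7)(4 18 6 12 16)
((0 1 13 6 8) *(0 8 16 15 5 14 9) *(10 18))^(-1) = ((0 1 13 6 16 15 5 14 9)(10 18))^(-1) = (0 9 14 5 15 16 6 13 1)(10 18)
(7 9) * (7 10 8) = [0, 1, 2, 3, 4, 5, 6, 9, 7, 10, 8] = (7 9 10 8)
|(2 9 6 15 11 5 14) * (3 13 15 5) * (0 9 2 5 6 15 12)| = 14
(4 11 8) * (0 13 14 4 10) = (0 13 14 4 11 8 10) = [13, 1, 2, 3, 11, 5, 6, 7, 10, 9, 0, 8, 12, 14, 4]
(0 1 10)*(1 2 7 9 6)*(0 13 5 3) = (0 2 7 9 6 1 10 13 5 3) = [2, 10, 7, 0, 4, 3, 1, 9, 8, 6, 13, 11, 12, 5]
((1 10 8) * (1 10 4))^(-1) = (1 4)(8 10) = ((1 4)(8 10))^(-1)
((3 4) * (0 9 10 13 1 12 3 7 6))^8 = ((0 9 10 13 1 12 3 4 7 6))^8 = (0 7 3 1 10)(4 12 13 9 6)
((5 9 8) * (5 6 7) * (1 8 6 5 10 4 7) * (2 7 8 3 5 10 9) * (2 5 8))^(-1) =((1 3 8 10 4 2 7 9 6))^(-1) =(1 6 9 7 2 4 10 8 3)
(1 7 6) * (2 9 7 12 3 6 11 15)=(1 12 3 6)(2 9 7 11 15)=[0, 12, 9, 6, 4, 5, 1, 11, 8, 7, 10, 15, 3, 13, 14, 2]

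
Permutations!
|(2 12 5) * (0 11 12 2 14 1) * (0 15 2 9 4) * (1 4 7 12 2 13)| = 9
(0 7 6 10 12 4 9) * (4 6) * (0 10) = (0 7 4 9 10 12 6) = [7, 1, 2, 3, 9, 5, 0, 4, 8, 10, 12, 11, 6]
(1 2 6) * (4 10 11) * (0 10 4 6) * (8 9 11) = [10, 2, 0, 3, 4, 5, 1, 7, 9, 11, 8, 6] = (0 10 8 9 11 6 1 2)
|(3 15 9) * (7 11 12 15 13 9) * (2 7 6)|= 6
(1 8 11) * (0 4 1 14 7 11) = (0 4 1 8)(7 11 14) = [4, 8, 2, 3, 1, 5, 6, 11, 0, 9, 10, 14, 12, 13, 7]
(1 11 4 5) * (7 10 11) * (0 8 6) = (0 8 6)(1 7 10 11 4 5) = [8, 7, 2, 3, 5, 1, 0, 10, 6, 9, 11, 4]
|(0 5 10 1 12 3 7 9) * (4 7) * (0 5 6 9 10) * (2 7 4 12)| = |(0 6 9 5)(1 2 7 10)(3 12)| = 4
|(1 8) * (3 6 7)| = 6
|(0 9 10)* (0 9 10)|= |(0 10 9)|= 3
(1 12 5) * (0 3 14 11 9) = [3, 12, 2, 14, 4, 1, 6, 7, 8, 0, 10, 9, 5, 13, 11] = (0 3 14 11 9)(1 12 5)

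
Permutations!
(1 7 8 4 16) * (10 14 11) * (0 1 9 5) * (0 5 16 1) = (1 7 8 4)(9 16)(10 14 11) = [0, 7, 2, 3, 1, 5, 6, 8, 4, 16, 14, 10, 12, 13, 11, 15, 9]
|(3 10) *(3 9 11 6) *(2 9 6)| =3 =|(2 9 11)(3 10 6)|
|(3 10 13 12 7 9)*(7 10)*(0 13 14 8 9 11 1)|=11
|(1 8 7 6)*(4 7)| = 5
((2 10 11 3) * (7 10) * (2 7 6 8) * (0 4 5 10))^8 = (0 4 5 10 11 3 7)(2 8 6)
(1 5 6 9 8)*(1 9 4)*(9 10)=(1 5 6 4)(8 10 9)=[0, 5, 2, 3, 1, 6, 4, 7, 10, 8, 9]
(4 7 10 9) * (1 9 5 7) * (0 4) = [4, 9, 2, 3, 1, 7, 6, 10, 8, 0, 5] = (0 4 1 9)(5 7 10)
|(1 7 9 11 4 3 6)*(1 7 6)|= |(1 6 7 9 11 4 3)|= 7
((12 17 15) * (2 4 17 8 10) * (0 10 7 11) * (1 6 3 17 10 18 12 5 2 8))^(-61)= ((0 18 12 1 6 3 17 15 5 2 4 10 8 7 11))^(-61)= (0 11 7 8 10 4 2 5 15 17 3 6 1 12 18)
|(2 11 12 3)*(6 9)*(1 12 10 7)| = 14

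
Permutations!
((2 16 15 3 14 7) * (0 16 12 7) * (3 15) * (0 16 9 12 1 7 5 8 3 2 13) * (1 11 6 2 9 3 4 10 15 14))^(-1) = (0 13 7 1 3)(2 6 11)(4 8 5 12 9 16 14 15 10)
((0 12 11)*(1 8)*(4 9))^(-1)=((0 12 11)(1 8)(4 9))^(-1)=(0 11 12)(1 8)(4 9)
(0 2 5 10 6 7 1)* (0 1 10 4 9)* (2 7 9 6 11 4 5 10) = (0 7 2 10 11 4 6 9) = [7, 1, 10, 3, 6, 5, 9, 2, 8, 0, 11, 4]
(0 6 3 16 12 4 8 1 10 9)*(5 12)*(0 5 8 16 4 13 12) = (0 6 3 4 16 8 1 10 9 5)(12 13) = [6, 10, 2, 4, 16, 0, 3, 7, 1, 5, 9, 11, 13, 12, 14, 15, 8]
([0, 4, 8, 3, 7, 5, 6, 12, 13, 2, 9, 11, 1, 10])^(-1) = [0, 12, 9, 3, 1, 5, 6, 4, 2, 10, 13, 11, 7, 8]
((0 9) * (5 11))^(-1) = (0 9)(5 11) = ((0 9)(5 11))^(-1)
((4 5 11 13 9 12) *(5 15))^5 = (4 9 11 15 12 13 5)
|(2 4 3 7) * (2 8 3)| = |(2 4)(3 7 8)| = 6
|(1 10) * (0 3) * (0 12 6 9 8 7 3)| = 6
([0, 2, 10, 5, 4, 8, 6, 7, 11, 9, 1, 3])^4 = (11)(1 2 10)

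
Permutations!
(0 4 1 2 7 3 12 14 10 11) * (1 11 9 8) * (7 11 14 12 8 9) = (0 4 14 10 7 3 8 1 2 11) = [4, 2, 11, 8, 14, 5, 6, 3, 1, 9, 7, 0, 12, 13, 10]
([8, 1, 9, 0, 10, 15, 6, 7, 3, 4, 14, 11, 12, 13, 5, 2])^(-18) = [0, 1, 10, 3, 5, 9, 6, 7, 8, 14, 15, 11, 12, 13, 2, 4]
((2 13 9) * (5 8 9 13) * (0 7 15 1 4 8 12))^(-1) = (0 12 5 2 9 8 4 1 15 7)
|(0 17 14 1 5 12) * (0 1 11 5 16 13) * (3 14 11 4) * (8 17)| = |(0 8 17 11 5 12 1 16 13)(3 14 4)| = 9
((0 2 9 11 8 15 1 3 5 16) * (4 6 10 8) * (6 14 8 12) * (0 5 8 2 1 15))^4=((0 1 3 8)(2 9 11 4 14)(5 16)(6 10 12))^4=(16)(2 14 4 11 9)(6 10 12)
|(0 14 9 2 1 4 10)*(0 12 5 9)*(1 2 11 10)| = 10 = |(0 14)(1 4)(5 9 11 10 12)|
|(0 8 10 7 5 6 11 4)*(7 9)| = |(0 8 10 9 7 5 6 11 4)| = 9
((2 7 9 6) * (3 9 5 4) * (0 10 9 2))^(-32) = (10)(2 4 7 3 5)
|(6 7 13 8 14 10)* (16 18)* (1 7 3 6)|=6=|(1 7 13 8 14 10)(3 6)(16 18)|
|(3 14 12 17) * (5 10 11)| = |(3 14 12 17)(5 10 11)| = 12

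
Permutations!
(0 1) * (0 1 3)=(0 3)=[3, 1, 2, 0]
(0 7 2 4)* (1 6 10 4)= [7, 6, 1, 3, 0, 5, 10, 2, 8, 9, 4]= (0 7 2 1 6 10 4)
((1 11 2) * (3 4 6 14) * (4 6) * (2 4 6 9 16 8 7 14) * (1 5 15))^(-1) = (1 15 5 2 6 4 11)(3 14 7 8 16 9)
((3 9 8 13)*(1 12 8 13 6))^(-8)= ((1 12 8 6)(3 9 13))^(-8)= (3 9 13)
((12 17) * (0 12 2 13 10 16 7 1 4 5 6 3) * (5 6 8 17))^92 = ((0 12 5 8 17 2 13 10 16 7 1 4 6 3))^92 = (0 16 5 1 17 6 13)(2 3 10 12 7 8 4)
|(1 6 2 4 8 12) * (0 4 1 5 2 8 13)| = |(0 4 13)(1 6 8 12 5 2)| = 6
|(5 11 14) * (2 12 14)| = 5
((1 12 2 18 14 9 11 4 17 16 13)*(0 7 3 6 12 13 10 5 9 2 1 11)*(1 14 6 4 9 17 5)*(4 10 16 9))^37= (0 1 5 7 13 17 3 11 9 10 4)(2 6 14 18 12)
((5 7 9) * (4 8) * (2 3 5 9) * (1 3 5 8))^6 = (9)(1 8)(3 4) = ((9)(1 3 8 4)(2 5 7))^6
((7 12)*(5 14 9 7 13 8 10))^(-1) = ((5 14 9 7 12 13 8 10))^(-1) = (5 10 8 13 12 7 9 14)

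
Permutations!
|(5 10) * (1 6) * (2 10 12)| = 4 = |(1 6)(2 10 5 12)|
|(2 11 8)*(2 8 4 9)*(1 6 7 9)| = |(1 6 7 9 2 11 4)| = 7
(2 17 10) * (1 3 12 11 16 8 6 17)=[0, 3, 1, 12, 4, 5, 17, 7, 6, 9, 2, 16, 11, 13, 14, 15, 8, 10]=(1 3 12 11 16 8 6 17 10 2)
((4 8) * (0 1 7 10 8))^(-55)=(0 4 8 10 7 1)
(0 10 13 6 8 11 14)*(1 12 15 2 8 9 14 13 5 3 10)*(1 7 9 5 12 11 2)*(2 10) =[7, 11, 8, 2, 4, 3, 5, 9, 10, 14, 12, 13, 15, 6, 0, 1] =(0 7 9 14)(1 11 13 6 5 3 2 8 10 12 15)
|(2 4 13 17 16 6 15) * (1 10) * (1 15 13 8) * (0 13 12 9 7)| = 24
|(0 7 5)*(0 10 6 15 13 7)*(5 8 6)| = 10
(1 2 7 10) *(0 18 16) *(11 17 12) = (0 18 16)(1 2 7 10)(11 17 12) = [18, 2, 7, 3, 4, 5, 6, 10, 8, 9, 1, 17, 11, 13, 14, 15, 0, 12, 16]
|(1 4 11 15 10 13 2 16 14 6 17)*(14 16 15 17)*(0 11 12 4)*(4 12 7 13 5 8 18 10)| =|(0 11 17 1)(2 15 4 7 13)(5 8 18 10)(6 14)| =20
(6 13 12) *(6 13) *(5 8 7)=(5 8 7)(12 13)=[0, 1, 2, 3, 4, 8, 6, 5, 7, 9, 10, 11, 13, 12]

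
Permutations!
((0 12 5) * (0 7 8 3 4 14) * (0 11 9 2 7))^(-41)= (0 12 5)(2 9 11 14 4 3 8 7)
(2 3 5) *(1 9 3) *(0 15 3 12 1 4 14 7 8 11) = [15, 9, 4, 5, 14, 2, 6, 8, 11, 12, 10, 0, 1, 13, 7, 3] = (0 15 3 5 2 4 14 7 8 11)(1 9 12)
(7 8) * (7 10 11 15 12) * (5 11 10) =(5 11 15 12 7 8) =[0, 1, 2, 3, 4, 11, 6, 8, 5, 9, 10, 15, 7, 13, 14, 12]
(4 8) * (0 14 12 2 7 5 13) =(0 14 12 2 7 5 13)(4 8) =[14, 1, 7, 3, 8, 13, 6, 5, 4, 9, 10, 11, 2, 0, 12]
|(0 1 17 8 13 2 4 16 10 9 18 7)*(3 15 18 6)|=15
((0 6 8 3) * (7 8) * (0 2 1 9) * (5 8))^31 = ((0 6 7 5 8 3 2 1 9))^31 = (0 8 9 5 1 7 2 6 3)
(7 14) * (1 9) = [0, 9, 2, 3, 4, 5, 6, 14, 8, 1, 10, 11, 12, 13, 7] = (1 9)(7 14)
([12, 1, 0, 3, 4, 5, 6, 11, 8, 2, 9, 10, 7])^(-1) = (0 2 9 10 11 7 12)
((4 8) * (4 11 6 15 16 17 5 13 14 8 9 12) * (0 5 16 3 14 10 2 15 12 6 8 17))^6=(0 3 13 17 2)(4 6)(5 14 10 16 15)(9 12)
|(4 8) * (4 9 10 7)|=|(4 8 9 10 7)|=5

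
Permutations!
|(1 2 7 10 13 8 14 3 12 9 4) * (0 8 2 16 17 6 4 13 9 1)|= 10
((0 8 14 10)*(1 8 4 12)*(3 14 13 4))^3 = ((0 3 14 10)(1 8 13 4 12))^3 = (0 10 14 3)(1 4 8 12 13)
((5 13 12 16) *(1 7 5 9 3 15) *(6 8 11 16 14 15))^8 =((1 7 5 13 12 14 15)(3 6 8 11 16 9))^8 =(1 7 5 13 12 14 15)(3 8 16)(6 11 9)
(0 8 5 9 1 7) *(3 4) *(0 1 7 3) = [8, 3, 2, 4, 0, 9, 6, 1, 5, 7] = (0 8 5 9 7 1 3 4)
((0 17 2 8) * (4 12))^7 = ((0 17 2 8)(4 12))^7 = (0 8 2 17)(4 12)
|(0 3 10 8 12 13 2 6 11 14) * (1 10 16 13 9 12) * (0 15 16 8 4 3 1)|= |(0 1 10 4 3 8)(2 6 11 14 15 16 13)(9 12)|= 42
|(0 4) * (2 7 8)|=6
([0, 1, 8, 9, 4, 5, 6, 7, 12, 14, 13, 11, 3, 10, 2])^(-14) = (2 9 12)(3 8 14)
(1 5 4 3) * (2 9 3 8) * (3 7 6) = [0, 5, 9, 1, 8, 4, 3, 6, 2, 7] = (1 5 4 8 2 9 7 6 3)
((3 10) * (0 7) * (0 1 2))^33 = (0 7 1 2)(3 10)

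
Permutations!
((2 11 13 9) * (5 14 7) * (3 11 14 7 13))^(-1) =((2 14 13 9)(3 11)(5 7))^(-1) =(2 9 13 14)(3 11)(5 7)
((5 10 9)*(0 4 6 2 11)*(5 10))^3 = (0 2 4 11 6)(9 10)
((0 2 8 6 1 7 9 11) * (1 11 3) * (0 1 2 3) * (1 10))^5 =((0 3 2 8 6 11 10 1 7 9))^5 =(0 11)(1 2)(3 10)(6 9)(7 8)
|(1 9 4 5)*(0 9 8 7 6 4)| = 6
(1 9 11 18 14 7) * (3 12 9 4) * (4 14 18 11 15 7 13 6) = (18)(1 14 13 6 4 3 12 9 15 7) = [0, 14, 2, 12, 3, 5, 4, 1, 8, 15, 10, 11, 9, 6, 13, 7, 16, 17, 18]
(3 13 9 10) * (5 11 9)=(3 13 5 11 9 10)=[0, 1, 2, 13, 4, 11, 6, 7, 8, 10, 3, 9, 12, 5]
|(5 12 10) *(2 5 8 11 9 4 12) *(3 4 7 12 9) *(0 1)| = |(0 1)(2 5)(3 4 9 7 12 10 8 11)| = 8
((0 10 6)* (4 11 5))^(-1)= (0 6 10)(4 5 11)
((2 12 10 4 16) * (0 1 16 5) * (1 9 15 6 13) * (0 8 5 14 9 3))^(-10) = ((0 3)(1 16 2 12 10 4 14 9 15 6 13)(5 8))^(-10) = (1 16 2 12 10 4 14 9 15 6 13)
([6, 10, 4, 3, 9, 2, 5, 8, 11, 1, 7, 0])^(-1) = [11, 9, 5, 3, 2, 6, 0, 10, 7, 4, 1, 8]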